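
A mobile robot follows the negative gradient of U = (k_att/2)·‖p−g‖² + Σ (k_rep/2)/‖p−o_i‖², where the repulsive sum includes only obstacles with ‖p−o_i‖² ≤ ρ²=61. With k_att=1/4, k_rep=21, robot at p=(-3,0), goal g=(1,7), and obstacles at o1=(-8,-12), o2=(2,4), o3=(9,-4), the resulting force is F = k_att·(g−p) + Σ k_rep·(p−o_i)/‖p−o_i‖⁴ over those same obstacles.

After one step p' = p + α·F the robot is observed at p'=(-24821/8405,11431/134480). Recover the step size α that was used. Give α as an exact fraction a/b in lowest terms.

F_att = 1/4·(g−p) = 1/4·(4,7) = (1.0000,1.7500)
o1: d²=169 > ρ²=61 → inactive
o2: d²=41 ≤ ρ²=61; F_rep = 21·(-5,-4)/41² = (-0.0625,-0.0500)
o3: d²=160 > ρ²=61 → inactive
F = F_att + ΣF_rep = (0.9375,1.7000)
Δp = p'−p = (0.0469,0.0850); α = Δx/Fx = (394/8405) / (1576/1681) = 1/20
check: Δy/Fy = (11431/134480) / (11431/6724) = 1/20 ✓

α = 1/20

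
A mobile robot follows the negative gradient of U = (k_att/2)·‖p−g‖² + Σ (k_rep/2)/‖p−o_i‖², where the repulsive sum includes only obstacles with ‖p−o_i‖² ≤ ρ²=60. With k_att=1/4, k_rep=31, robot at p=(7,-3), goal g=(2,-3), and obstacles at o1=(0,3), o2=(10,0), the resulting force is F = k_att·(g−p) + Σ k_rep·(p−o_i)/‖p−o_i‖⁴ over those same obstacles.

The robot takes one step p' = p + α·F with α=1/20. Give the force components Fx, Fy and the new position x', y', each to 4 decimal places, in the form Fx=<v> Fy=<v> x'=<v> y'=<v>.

Fx=-1.5370 Fy=-0.2870 x'=6.9231 y'=-3.0144

F_att = 1/4·(g−p) = 1/4·(-5,0) = (-1.2500,0.0000)
o1: d²=85 > ρ²=60 → inactive
o2: d²=18 ≤ ρ²=60; F_rep = 31·(-3,-3)/18² = (-0.2870,-0.2870)
F = F_att + ΣF_rep = (-1.5370,-0.2870)
p' = p + 1/20·F = (6.9231,-3.0144)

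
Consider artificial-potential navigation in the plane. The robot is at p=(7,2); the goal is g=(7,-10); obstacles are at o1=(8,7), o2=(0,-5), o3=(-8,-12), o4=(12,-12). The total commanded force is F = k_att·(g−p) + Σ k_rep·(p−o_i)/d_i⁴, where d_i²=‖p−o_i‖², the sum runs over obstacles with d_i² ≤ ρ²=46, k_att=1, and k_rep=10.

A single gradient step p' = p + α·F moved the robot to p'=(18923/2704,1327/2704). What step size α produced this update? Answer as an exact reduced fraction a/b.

F_att = 1·(g−p) = 1·(0,-12) = (0.0000,-12.0000)
o1: d²=26 ≤ ρ²=46; F_rep = 10·(-1,-5)/26² = (-0.0148,-0.0740)
o2: d²=98 > ρ²=46 → inactive
o3: d²=421 > ρ²=46 → inactive
o4: d²=221 > ρ²=46 → inactive
F = F_att + ΣF_rep = (-0.0148,-12.0740)
Δp = p'−p = (-0.0018,-1.5092); α = Δx/Fx = (-5/2704) / (-5/338) = 1/8
check: Δy/Fy = (-4081/2704) / (-4081/338) = 1/8 ✓

α = 1/8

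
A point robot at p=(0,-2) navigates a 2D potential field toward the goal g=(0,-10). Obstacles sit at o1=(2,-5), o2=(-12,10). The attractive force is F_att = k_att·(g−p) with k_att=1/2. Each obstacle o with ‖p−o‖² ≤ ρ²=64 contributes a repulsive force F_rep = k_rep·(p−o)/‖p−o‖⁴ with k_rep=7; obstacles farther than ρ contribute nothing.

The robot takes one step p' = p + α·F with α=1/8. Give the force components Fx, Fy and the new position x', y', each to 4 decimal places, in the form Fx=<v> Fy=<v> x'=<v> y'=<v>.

F_att = 1/2·(g−p) = 1/2·(0,-8) = (0.0000,-4.0000)
o1: d²=13 ≤ ρ²=64; F_rep = 7·(-2,3)/13² = (-0.0828,0.1243)
o2: d²=288 > ρ²=64 → inactive
F = F_att + ΣF_rep = (-0.0828,-3.8757)
p' = p + 1/8·F = (-0.0104,-2.4845)

Fx=-0.0828 Fy=-3.8757 x'=-0.0104 y'=-2.4845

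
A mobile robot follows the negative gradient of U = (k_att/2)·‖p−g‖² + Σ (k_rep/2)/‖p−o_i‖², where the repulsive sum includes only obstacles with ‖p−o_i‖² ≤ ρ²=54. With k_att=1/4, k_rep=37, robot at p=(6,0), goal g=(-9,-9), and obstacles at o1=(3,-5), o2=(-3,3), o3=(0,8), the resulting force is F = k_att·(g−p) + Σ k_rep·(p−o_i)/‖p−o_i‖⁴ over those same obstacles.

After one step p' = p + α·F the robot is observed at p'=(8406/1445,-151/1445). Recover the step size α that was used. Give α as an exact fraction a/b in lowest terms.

α = 1/20

F_att = 1/4·(g−p) = 1/4·(-15,-9) = (-3.7500,-2.2500)
o1: d²=34 ≤ ρ²=54; F_rep = 37·(3,5)/34² = (0.0960,0.1600)
o2: d²=90 > ρ²=54 → inactive
o3: d²=100 > ρ²=54 → inactive
F = F_att + ΣF_rep = (-3.6540,-2.0900)
Δp = p'−p = (-0.1827,-0.1045); α = Δx/Fx = (-264/1445) / (-1056/289) = 1/20
check: Δy/Fy = (-151/1445) / (-604/289) = 1/20 ✓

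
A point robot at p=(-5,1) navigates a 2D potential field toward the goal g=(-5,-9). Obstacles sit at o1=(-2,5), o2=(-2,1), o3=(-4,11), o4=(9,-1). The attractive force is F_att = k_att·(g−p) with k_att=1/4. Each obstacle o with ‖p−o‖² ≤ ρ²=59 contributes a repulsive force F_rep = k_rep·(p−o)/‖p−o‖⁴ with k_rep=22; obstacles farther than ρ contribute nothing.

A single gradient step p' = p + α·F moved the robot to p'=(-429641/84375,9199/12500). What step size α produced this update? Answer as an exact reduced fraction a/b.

α = 1/10

F_att = 1/4·(g−p) = 1/4·(0,-10) = (0.0000,-2.5000)
o1: d²=25 ≤ ρ²=59; F_rep = 22·(-3,-4)/25² = (-0.1056,-0.1408)
o2: d²=9 ≤ ρ²=59; F_rep = 22·(-3,0)/9² = (-0.8148,0.0000)
o3: d²=101 > ρ²=59 → inactive
o4: d²=200 > ρ²=59 → inactive
F = F_att + ΣF_rep = (-0.9204,-2.6408)
Δp = p'−p = (-0.0920,-0.2641); α = Δx/Fx = (-7766/84375) / (-15532/16875) = 1/10
check: Δy/Fy = (-3301/12500) / (-3301/1250) = 1/10 ✓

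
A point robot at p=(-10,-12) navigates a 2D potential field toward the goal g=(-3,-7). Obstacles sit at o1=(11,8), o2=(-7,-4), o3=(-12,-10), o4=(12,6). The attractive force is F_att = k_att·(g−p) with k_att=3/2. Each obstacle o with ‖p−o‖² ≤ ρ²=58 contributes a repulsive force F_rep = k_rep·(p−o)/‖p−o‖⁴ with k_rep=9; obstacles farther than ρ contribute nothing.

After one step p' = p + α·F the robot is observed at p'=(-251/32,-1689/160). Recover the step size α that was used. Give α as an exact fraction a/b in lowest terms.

α = 1/5

F_att = 3/2·(g−p) = 3/2·(7,5) = (10.5000,7.5000)
o1: d²=841 > ρ²=58 → inactive
o2: d²=73 > ρ²=58 → inactive
o3: d²=8 ≤ ρ²=58; F_rep = 9·(2,-2)/8² = (0.2812,-0.2812)
o4: d²=808 > ρ²=58 → inactive
F = F_att + ΣF_rep = (10.7812,7.2188)
Δp = p'−p = (2.1562,1.4438); α = Δx/Fx = (69/32) / (345/32) = 1/5
check: Δy/Fy = (231/160) / (231/32) = 1/5 ✓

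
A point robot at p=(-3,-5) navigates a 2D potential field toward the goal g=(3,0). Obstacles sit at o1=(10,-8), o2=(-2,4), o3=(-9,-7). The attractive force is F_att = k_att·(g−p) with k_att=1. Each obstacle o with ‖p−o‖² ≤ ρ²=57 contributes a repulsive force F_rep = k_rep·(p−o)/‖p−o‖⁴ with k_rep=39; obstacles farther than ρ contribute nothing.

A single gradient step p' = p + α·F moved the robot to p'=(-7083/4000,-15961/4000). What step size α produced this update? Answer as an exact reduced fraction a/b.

F_att = 1·(g−p) = 1·(6,5) = (6.0000,5.0000)
o1: d²=178 > ρ²=57 → inactive
o2: d²=82 > ρ²=57 → inactive
o3: d²=40 ≤ ρ²=57; F_rep = 39·(6,2)/40² = (0.1462,0.0488)
F = F_att + ΣF_rep = (6.1463,5.0488)
Δp = p'−p = (1.2292,1.0097); α = Δx/Fx = (4917/4000) / (4917/800) = 1/5
check: Δy/Fy = (4039/4000) / (4039/800) = 1/5 ✓

α = 1/5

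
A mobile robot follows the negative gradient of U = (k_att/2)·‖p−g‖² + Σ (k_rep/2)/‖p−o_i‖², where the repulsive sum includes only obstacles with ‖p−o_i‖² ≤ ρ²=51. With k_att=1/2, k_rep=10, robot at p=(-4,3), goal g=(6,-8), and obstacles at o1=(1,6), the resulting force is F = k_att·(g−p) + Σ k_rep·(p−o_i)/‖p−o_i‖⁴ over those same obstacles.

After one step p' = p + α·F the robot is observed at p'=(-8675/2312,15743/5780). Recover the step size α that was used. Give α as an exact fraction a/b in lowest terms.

F_att = 1/2·(g−p) = 1/2·(10,-11) = (5.0000,-5.5000)
o1: d²=34 ≤ ρ²=51; F_rep = 10·(-5,-3)/34² = (-0.0433,-0.0260)
F = F_att + ΣF_rep = (4.9567,-5.5260)
Δp = p'−p = (0.2478,-0.2763); α = Δx/Fx = (573/2312) / (2865/578) = 1/20
check: Δy/Fy = (-1597/5780) / (-1597/289) = 1/20 ✓

α = 1/20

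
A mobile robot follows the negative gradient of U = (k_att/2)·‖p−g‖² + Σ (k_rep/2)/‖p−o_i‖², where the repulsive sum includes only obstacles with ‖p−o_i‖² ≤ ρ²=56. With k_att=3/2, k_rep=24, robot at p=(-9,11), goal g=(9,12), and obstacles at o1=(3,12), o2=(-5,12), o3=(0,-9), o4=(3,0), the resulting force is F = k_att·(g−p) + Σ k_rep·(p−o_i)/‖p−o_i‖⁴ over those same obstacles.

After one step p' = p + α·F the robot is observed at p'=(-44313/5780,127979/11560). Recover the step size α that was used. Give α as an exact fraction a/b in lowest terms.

α = 1/20

F_att = 3/2·(g−p) = 3/2·(18,1) = (27.0000,1.5000)
o1: d²=145 > ρ²=56 → inactive
o2: d²=17 ≤ ρ²=56; F_rep = 24·(-4,-1)/17² = (-0.3322,-0.0830)
o3: d²=481 > ρ²=56 → inactive
o4: d²=265 > ρ²=56 → inactive
F = F_att + ΣF_rep = (26.6678,1.4170)
Δp = p'−p = (1.3334,0.0708); α = Δx/Fx = (7707/5780) / (7707/289) = 1/20
check: Δy/Fy = (819/11560) / (819/578) = 1/20 ✓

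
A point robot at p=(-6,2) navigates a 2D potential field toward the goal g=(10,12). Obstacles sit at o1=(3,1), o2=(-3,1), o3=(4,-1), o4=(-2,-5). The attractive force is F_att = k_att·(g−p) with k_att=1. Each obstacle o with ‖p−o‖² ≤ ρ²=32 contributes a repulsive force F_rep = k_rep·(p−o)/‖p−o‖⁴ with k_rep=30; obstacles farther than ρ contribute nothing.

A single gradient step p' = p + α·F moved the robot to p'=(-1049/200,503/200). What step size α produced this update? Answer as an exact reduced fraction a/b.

α = 1/20

F_att = 1·(g−p) = 1·(16,10) = (16.0000,10.0000)
o1: d²=82 > ρ²=32 → inactive
o2: d²=10 ≤ ρ²=32; F_rep = 30·(-3,1)/10² = (-0.9000,0.3000)
o3: d²=109 > ρ²=32 → inactive
o4: d²=65 > ρ²=32 → inactive
F = F_att + ΣF_rep = (15.1000,10.3000)
Δp = p'−p = (0.7550,0.5150); α = Δx/Fx = (151/200) / (151/10) = 1/20
check: Δy/Fy = (103/200) / (103/10) = 1/20 ✓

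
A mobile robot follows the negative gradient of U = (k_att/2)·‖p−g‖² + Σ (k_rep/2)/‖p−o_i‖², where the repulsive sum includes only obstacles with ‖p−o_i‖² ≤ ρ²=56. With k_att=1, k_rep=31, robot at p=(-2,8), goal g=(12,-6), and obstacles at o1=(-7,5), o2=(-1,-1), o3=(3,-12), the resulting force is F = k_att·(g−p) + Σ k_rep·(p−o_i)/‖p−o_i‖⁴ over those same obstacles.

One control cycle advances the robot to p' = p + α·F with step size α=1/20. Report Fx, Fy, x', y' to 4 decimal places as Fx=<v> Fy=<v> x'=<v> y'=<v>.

F_att = 1·(g−p) = 1·(14,-14) = (14.0000,-14.0000)
o1: d²=34 ≤ ρ²=56; F_rep = 31·(5,3)/34² = (0.1341,0.0804)
o2: d²=82 > ρ²=56 → inactive
o3: d²=425 > ρ²=56 → inactive
F = F_att + ΣF_rep = (14.1341,-13.9196)
p' = p + 1/20·F = (-1.2933,7.3040)

Fx=14.1341 Fy=-13.9196 x'=-1.2933 y'=7.3040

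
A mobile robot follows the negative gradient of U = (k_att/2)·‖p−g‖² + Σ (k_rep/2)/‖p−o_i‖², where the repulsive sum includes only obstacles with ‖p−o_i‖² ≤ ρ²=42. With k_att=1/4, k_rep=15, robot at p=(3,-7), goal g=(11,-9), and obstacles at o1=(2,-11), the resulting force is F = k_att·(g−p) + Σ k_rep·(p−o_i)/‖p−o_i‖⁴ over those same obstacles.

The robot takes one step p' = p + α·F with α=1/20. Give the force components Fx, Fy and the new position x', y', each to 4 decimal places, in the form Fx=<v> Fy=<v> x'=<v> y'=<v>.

F_att = 1/4·(g−p) = 1/4·(8,-2) = (2.0000,-0.5000)
o1: d²=17 ≤ ρ²=42; F_rep = 15·(1,4)/17² = (0.0519,0.2076)
F = F_att + ΣF_rep = (2.0519,-0.2924)
p' = p + 1/20·F = (3.1026,-7.0146)

Fx=2.0519 Fy=-0.2924 x'=3.1026 y'=-7.0146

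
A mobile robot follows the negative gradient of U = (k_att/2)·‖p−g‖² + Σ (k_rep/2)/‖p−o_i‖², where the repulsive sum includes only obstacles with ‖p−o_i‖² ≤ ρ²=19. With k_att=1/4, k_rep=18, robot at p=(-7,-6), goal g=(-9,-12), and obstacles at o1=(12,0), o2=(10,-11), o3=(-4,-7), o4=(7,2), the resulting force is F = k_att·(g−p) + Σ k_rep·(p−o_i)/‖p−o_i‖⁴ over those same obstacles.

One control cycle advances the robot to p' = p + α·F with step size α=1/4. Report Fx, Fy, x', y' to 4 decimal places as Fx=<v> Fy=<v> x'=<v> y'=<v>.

Fx=-1.0400 Fy=-1.3200 x'=-7.2600 y'=-6.3300

F_att = 1/4·(g−p) = 1/4·(-2,-6) = (-0.5000,-1.5000)
o1: d²=397 > ρ²=19 → inactive
o2: d²=314 > ρ²=19 → inactive
o3: d²=10 ≤ ρ²=19; F_rep = 18·(-3,1)/10² = (-0.5400,0.1800)
o4: d²=260 > ρ²=19 → inactive
F = F_att + ΣF_rep = (-1.0400,-1.3200)
p' = p + 1/4·F = (-7.2600,-6.3300)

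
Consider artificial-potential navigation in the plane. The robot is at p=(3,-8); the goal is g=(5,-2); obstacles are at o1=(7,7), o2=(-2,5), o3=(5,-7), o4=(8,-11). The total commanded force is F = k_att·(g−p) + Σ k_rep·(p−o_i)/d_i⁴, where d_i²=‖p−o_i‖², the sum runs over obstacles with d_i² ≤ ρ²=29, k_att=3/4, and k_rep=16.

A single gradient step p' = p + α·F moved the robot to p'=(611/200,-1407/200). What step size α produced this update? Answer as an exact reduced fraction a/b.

α = 1/4

F_att = 3/4·(g−p) = 3/4·(2,6) = (1.5000,4.5000)
o1: d²=241 > ρ²=29 → inactive
o2: d²=194 > ρ²=29 → inactive
o3: d²=5 ≤ ρ²=29; F_rep = 16·(-2,-1)/5² = (-1.2800,-0.6400)
o4: d²=34 > ρ²=29 → inactive
F = F_att + ΣF_rep = (0.2200,3.8600)
Δp = p'−p = (0.0550,0.9650); α = Δx/Fx = (11/200) / (11/50) = 1/4
check: Δy/Fy = (193/200) / (193/50) = 1/4 ✓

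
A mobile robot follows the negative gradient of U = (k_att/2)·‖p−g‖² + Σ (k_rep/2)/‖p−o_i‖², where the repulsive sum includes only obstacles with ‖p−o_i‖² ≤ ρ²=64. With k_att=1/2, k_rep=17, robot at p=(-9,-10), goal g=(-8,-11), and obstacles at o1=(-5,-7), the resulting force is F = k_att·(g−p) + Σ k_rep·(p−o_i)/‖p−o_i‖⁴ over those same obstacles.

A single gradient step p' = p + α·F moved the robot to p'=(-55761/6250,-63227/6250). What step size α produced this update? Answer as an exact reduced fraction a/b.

α = 1/5

F_att = 1/2·(g−p) = 1/2·(1,-1) = (0.5000,-0.5000)
o1: d²=25 ≤ ρ²=64; F_rep = 17·(-4,-3)/25² = (-0.1088,-0.0816)
F = F_att + ΣF_rep = (0.3912,-0.5816)
Δp = p'−p = (0.0782,-0.1163); α = Δx/Fx = (489/6250) / (489/1250) = 1/5
check: Δy/Fy = (-727/6250) / (-727/1250) = 1/5 ✓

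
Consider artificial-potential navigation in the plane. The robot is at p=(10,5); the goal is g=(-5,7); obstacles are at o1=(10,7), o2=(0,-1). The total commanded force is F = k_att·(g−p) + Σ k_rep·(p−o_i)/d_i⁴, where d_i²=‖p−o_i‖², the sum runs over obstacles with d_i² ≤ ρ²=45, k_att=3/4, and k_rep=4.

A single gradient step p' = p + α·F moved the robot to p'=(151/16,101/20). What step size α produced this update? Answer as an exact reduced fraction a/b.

α = 1/20

F_att = 3/4·(g−p) = 3/4·(-15,2) = (-11.2500,1.5000)
o1: d²=4 ≤ ρ²=45; F_rep = 4·(0,-2)/4² = (0.0000,-0.5000)
o2: d²=136 > ρ²=45 → inactive
F = F_att + ΣF_rep = (-11.2500,1.0000)
Δp = p'−p = (-0.5625,0.0500); α = Δx/Fx = (-9/16) / (-45/4) = 1/20
check: Δy/Fy = (1/20) / (1) = 1/20 ✓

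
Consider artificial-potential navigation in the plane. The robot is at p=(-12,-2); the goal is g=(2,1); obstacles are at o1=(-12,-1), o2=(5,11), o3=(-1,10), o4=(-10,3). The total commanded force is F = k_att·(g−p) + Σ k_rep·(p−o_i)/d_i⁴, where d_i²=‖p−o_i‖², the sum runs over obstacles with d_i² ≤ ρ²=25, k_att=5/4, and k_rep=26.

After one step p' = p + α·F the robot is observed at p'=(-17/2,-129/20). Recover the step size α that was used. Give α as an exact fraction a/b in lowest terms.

F_att = 5/4·(g−p) = 5/4·(14,3) = (17.5000,3.7500)
o1: d²=1 ≤ ρ²=25; F_rep = 26·(0,-1)/1² = (0.0000,-26.0000)
o2: d²=458 > ρ²=25 → inactive
o3: d²=265 > ρ²=25 → inactive
o4: d²=29 > ρ²=25 → inactive
F = F_att + ΣF_rep = (17.5000,-22.2500)
Δp = p'−p = (3.5000,-4.4500); α = Δx/Fx = (7/2) / (35/2) = 1/5
check: Δy/Fy = (-89/20) / (-89/4) = 1/5 ✓

α = 1/5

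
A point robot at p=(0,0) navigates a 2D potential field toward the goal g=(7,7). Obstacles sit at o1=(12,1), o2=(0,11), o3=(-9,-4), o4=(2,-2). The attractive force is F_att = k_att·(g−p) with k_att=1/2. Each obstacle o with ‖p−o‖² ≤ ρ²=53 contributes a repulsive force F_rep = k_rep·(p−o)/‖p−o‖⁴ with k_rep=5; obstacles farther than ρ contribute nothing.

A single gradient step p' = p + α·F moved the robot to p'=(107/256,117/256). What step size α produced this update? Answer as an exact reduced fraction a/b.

F_att = 1/2·(g−p) = 1/2·(7,7) = (3.5000,3.5000)
o1: d²=145 > ρ²=53 → inactive
o2: d²=121 > ρ²=53 → inactive
o3: d²=97 > ρ²=53 → inactive
o4: d²=8 ≤ ρ²=53; F_rep = 5·(-2,2)/8² = (-0.1562,0.1562)
F = F_att + ΣF_rep = (3.3438,3.6562)
Δp = p'−p = (0.4180,0.4570); α = Δx/Fx = (107/256) / (107/32) = 1/8
check: Δy/Fy = (117/256) / (117/32) = 1/8 ✓

α = 1/8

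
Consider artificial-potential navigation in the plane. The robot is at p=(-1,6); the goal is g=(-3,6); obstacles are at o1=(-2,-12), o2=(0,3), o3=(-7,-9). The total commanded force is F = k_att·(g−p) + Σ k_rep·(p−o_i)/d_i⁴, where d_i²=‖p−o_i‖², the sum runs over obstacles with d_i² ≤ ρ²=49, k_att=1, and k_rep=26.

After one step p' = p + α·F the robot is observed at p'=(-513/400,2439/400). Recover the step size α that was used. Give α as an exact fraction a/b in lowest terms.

F_att = 1·(g−p) = 1·(-2,0) = (-2.0000,0.0000)
o1: d²=325 > ρ²=49 → inactive
o2: d²=10 ≤ ρ²=49; F_rep = 26·(-1,3)/10² = (-0.2600,0.7800)
o3: d²=261 > ρ²=49 → inactive
F = F_att + ΣF_rep = (-2.2600,0.7800)
Δp = p'−p = (-0.2825,0.0975); α = Δx/Fx = (-113/400) / (-113/50) = 1/8
check: Δy/Fy = (39/400) / (39/50) = 1/8 ✓

α = 1/8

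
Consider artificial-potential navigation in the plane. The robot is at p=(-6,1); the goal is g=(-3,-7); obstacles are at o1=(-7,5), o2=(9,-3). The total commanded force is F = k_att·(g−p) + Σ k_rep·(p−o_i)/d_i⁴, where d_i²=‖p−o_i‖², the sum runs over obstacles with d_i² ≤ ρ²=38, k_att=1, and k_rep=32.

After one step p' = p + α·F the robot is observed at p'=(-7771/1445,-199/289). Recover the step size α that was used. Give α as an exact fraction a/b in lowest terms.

α = 1/5

F_att = 1·(g−p) = 1·(3,-8) = (3.0000,-8.0000)
o1: d²=17 ≤ ρ²=38; F_rep = 32·(1,-4)/17² = (0.1107,-0.4429)
o2: d²=241 > ρ²=38 → inactive
F = F_att + ΣF_rep = (3.1107,-8.4429)
Δp = p'−p = (0.6221,-1.6886); α = Δx/Fx = (899/1445) / (899/289) = 1/5
check: Δy/Fy = (-488/289) / (-2440/289) = 1/5 ✓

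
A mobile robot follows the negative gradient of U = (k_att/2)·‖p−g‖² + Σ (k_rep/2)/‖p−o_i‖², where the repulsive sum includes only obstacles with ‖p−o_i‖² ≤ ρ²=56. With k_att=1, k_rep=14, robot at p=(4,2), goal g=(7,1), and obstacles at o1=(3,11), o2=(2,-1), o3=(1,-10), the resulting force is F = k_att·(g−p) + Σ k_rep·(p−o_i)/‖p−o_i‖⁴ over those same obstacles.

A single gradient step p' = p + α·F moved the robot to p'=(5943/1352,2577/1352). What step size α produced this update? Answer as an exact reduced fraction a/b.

F_att = 1·(g−p) = 1·(3,-1) = (3.0000,-1.0000)
o1: d²=82 > ρ²=56 → inactive
o2: d²=13 ≤ ρ²=56; F_rep = 14·(2,3)/13² = (0.1657,0.2485)
o3: d²=153 > ρ²=56 → inactive
F = F_att + ΣF_rep = (3.1657,-0.7515)
Δp = p'−p = (0.3957,-0.0939); α = Δx/Fx = (535/1352) / (535/169) = 1/8
check: Δy/Fy = (-127/1352) / (-127/169) = 1/8 ✓

α = 1/8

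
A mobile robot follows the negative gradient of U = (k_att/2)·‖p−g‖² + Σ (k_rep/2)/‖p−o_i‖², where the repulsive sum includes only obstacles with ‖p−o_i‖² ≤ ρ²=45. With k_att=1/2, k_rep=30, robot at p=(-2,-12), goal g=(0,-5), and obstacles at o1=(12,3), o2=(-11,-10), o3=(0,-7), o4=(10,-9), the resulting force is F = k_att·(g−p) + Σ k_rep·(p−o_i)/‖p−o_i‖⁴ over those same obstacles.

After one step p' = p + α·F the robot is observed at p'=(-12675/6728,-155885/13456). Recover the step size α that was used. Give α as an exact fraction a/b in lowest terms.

F_att = 1/2·(g−p) = 1/2·(2,7) = (1.0000,3.5000)
o1: d²=421 > ρ²=45 → inactive
o2: d²=85 > ρ²=45 → inactive
o3: d²=29 ≤ ρ²=45; F_rep = 30·(-2,-5)/29² = (-0.0713,-0.1784)
o4: d²=153 > ρ²=45 → inactive
F = F_att + ΣF_rep = (0.9287,3.3216)
Δp = p'−p = (0.1161,0.4152); α = Δx/Fx = (781/6728) / (781/841) = 1/8
check: Δy/Fy = (5587/13456) / (5587/1682) = 1/8 ✓

α = 1/8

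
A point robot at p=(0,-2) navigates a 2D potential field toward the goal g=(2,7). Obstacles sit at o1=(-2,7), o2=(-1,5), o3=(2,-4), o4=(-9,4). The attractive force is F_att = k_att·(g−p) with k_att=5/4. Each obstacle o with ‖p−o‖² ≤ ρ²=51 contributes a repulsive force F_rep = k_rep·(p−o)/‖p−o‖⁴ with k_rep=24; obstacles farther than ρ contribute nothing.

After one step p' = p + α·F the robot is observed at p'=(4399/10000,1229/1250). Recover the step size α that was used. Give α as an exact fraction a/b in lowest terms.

F_att = 5/4·(g−p) = 5/4·(2,9) = (2.5000,11.2500)
o1: d²=85 > ρ²=51 → inactive
o2: d²=50 ≤ ρ²=51; F_rep = 24·(1,-7)/50² = (0.0096,-0.0672)
o3: d²=8 ≤ ρ²=51; F_rep = 24·(-2,2)/8² = (-0.7500,0.7500)
o4: d²=117 > ρ²=51 → inactive
F = F_att + ΣF_rep = (1.7596,11.9328)
Δp = p'−p = (0.4399,2.9832); α = Δx/Fx = (4399/10000) / (4399/2500) = 1/4
check: Δy/Fy = (3729/1250) / (7458/625) = 1/4 ✓

α = 1/4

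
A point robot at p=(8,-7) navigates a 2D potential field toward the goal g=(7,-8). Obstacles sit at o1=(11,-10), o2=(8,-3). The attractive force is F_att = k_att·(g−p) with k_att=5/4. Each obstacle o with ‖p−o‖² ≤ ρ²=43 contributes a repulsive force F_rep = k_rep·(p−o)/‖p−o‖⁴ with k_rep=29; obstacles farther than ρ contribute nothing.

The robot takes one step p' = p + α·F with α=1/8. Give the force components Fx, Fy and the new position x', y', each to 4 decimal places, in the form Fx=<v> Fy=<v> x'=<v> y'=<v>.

Fx=-1.5185 Fy=-1.4346 x'=7.8102 y'=-7.1793

F_att = 5/4·(g−p) = 5/4·(-1,-1) = (-1.2500,-1.2500)
o1: d²=18 ≤ ρ²=43; F_rep = 29·(-3,3)/18² = (-0.2685,0.2685)
o2: d²=16 ≤ ρ²=43; F_rep = 29·(0,-4)/16² = (0.0000,-0.4531)
F = F_att + ΣF_rep = (-1.5185,-1.4346)
p' = p + 1/8·F = (7.8102,-7.1793)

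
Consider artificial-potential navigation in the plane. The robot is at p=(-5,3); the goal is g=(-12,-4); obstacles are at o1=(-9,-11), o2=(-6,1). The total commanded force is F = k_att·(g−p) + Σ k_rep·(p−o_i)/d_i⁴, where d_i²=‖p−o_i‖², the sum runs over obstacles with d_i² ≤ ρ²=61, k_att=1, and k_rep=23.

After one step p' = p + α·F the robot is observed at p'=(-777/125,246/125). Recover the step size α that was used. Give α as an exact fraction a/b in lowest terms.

F_att = 1·(g−p) = 1·(-7,-7) = (-7.0000,-7.0000)
o1: d²=212 > ρ²=61 → inactive
o2: d²=5 ≤ ρ²=61; F_rep = 23·(1,2)/5² = (0.9200,1.8400)
F = F_att + ΣF_rep = (-6.0800,-5.1600)
Δp = p'−p = (-1.2160,-1.0320); α = Δx/Fx = (-152/125) / (-152/25) = 1/5
check: Δy/Fy = (-129/125) / (-129/25) = 1/5 ✓

α = 1/5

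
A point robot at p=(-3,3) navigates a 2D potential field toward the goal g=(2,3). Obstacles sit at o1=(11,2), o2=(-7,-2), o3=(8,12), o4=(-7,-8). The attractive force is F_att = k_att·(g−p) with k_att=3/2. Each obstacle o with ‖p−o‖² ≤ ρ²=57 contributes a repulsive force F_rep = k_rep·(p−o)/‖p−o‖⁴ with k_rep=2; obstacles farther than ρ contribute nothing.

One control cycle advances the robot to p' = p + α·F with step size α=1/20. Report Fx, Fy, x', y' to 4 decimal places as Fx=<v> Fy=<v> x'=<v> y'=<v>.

Fx=7.5048 Fy=0.0059 x'=-2.6248 y'=3.0003

F_att = 3/2·(g−p) = 3/2·(5,0) = (7.5000,0.0000)
o1: d²=197 > ρ²=57 → inactive
o2: d²=41 ≤ ρ²=57; F_rep = 2·(4,5)/41² = (0.0048,0.0059)
o3: d²=202 > ρ²=57 → inactive
o4: d²=137 > ρ²=57 → inactive
F = F_att + ΣF_rep = (7.5048,0.0059)
p' = p + 1/20·F = (-2.6248,3.0003)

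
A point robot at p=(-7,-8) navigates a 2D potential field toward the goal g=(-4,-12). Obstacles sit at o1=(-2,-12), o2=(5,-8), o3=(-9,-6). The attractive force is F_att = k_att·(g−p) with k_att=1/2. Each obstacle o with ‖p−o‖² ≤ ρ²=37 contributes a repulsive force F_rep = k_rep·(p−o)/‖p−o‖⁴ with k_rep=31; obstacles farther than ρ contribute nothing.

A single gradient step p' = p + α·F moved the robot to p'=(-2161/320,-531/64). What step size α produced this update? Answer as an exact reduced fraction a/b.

α = 1/10

F_att = 1/2·(g−p) = 1/2·(3,-4) = (1.5000,-2.0000)
o1: d²=41 > ρ²=37 → inactive
o2: d²=144 > ρ²=37 → inactive
o3: d²=8 ≤ ρ²=37; F_rep = 31·(2,-2)/8² = (0.9688,-0.9688)
F = F_att + ΣF_rep = (2.4688,-2.9688)
Δp = p'−p = (0.2469,-0.2969); α = Δx/Fx = (79/320) / (79/32) = 1/10
check: Δy/Fy = (-19/64) / (-95/32) = 1/10 ✓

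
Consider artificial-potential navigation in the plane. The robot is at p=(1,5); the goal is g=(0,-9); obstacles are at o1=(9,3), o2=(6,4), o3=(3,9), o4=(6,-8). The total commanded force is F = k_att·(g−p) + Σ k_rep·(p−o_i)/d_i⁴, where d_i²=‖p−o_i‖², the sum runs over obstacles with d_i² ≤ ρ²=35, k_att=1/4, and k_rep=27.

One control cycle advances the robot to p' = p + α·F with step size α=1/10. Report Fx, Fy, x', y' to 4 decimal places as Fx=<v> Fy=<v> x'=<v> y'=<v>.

F_att = 1/4·(g−p) = 1/4·(-1,-14) = (-0.2500,-3.5000)
o1: d²=68 > ρ²=35 → inactive
o2: d²=26 ≤ ρ²=35; F_rep = 27·(-5,1)/26² = (-0.1997,0.0399)
o3: d²=20 ≤ ρ²=35; F_rep = 27·(-2,-4)/20² = (-0.1350,-0.2700)
o4: d²=194 > ρ²=35 → inactive
F = F_att + ΣF_rep = (-0.5847,-3.7301)
p' = p + 1/10·F = (0.9415,4.6270)

Fx=-0.5847 Fy=-3.7301 x'=0.9415 y'=4.6270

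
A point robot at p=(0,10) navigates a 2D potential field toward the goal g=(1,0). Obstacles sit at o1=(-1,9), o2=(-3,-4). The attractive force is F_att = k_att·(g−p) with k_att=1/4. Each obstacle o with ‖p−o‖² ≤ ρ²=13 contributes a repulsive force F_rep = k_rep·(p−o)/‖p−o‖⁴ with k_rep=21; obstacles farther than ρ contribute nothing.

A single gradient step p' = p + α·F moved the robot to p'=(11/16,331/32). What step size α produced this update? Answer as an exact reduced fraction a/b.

F_att = 1/4·(g−p) = 1/4·(1,-10) = (0.2500,-2.5000)
o1: d²=2 ≤ ρ²=13; F_rep = 21·(1,1)/2² = (5.2500,5.2500)
o2: d²=205 > ρ²=13 → inactive
F = F_att + ΣF_rep = (5.5000,2.7500)
Δp = p'−p = (0.6875,0.3438); α = Δx/Fx = (11/16) / (11/2) = 1/8
check: Δy/Fy = (11/32) / (11/4) = 1/8 ✓

α = 1/8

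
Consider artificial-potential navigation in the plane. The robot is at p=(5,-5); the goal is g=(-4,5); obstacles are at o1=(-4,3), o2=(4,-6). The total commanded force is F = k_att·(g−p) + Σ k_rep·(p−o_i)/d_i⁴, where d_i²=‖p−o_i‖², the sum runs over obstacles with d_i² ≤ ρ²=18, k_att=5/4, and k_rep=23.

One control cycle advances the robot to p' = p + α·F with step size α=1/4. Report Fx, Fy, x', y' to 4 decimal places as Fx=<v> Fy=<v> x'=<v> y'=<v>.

F_att = 5/4·(g−p) = 5/4·(-9,10) = (-11.2500,12.5000)
o1: d²=145 > ρ²=18 → inactive
o2: d²=2 ≤ ρ²=18; F_rep = 23·(1,1)/2² = (5.7500,5.7500)
F = F_att + ΣF_rep = (-5.5000,18.2500)
p' = p + 1/4·F = (3.6250,-0.4375)

Fx=-5.5000 Fy=18.2500 x'=3.6250 y'=-0.4375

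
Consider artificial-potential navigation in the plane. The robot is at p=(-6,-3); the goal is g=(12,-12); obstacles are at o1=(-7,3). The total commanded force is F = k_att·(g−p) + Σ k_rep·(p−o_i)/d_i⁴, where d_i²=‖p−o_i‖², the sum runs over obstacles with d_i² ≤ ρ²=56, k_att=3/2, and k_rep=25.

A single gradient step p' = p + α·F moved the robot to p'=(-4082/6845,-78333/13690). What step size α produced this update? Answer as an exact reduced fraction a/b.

α = 1/5

F_att = 3/2·(g−p) = 3/2·(18,-9) = (27.0000,-13.5000)
o1: d²=37 ≤ ρ²=56; F_rep = 25·(1,-6)/37² = (0.0183,-0.1096)
F = F_att + ΣF_rep = (27.0183,-13.6096)
Δp = p'−p = (5.4037,-2.7219); α = Δx/Fx = (36988/6845) / (36988/1369) = 1/5
check: Δy/Fy = (-37263/13690) / (-37263/2738) = 1/5 ✓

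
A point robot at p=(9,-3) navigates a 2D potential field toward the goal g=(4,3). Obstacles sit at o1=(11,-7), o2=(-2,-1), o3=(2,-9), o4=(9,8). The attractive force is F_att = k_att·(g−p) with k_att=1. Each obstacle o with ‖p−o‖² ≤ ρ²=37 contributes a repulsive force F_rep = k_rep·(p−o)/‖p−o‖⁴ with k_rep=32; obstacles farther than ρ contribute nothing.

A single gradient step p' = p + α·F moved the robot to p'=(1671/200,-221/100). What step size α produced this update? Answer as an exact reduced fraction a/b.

F_att = 1·(g−p) = 1·(-5,6) = (-5.0000,6.0000)
o1: d²=20 ≤ ρ²=37; F_rep = 32·(-2,4)/20² = (-0.1600,0.3200)
o2: d²=125 > ρ²=37 → inactive
o3: d²=85 > ρ²=37 → inactive
o4: d²=121 > ρ²=37 → inactive
F = F_att + ΣF_rep = (-5.1600,6.3200)
Δp = p'−p = (-0.6450,0.7900); α = Δx/Fx = (-129/200) / (-129/25) = 1/8
check: Δy/Fy = (79/100) / (158/25) = 1/8 ✓

α = 1/8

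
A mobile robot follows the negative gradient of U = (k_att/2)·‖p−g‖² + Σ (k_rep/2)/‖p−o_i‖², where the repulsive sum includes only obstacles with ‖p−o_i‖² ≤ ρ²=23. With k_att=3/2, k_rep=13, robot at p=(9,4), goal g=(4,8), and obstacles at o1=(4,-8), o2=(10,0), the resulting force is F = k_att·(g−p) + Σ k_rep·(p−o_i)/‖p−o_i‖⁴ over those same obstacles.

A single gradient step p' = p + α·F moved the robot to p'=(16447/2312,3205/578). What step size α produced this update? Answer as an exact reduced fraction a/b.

F_att = 3/2·(g−p) = 3/2·(-5,4) = (-7.5000,6.0000)
o1: d²=169 > ρ²=23 → inactive
o2: d²=17 ≤ ρ²=23; F_rep = 13·(-1,4)/17² = (-0.0450,0.1799)
F = F_att + ΣF_rep = (-7.5450,6.1799)
Δp = p'−p = (-1.8862,1.5450); α = Δx/Fx = (-4361/2312) / (-4361/578) = 1/4
check: Δy/Fy = (893/578) / (1786/289) = 1/4 ✓

α = 1/4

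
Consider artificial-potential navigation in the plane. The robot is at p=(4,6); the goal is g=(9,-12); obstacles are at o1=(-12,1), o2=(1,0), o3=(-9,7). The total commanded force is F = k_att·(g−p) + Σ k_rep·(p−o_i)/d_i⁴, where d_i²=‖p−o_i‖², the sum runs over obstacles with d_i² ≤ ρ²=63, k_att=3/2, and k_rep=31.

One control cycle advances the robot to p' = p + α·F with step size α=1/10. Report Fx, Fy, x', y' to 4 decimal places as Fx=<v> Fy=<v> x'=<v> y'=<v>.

F_att = 3/2·(g−p) = 3/2·(5,-18) = (7.5000,-27.0000)
o1: d²=281 > ρ²=63 → inactive
o2: d²=45 ≤ ρ²=63; F_rep = 31·(3,6)/45² = (0.0459,0.0919)
o3: d²=170 > ρ²=63 → inactive
F = F_att + ΣF_rep = (7.5459,-26.9081)
p' = p + 1/10·F = (4.7546,3.3092)

Fx=7.5459 Fy=-26.9081 x'=4.7546 y'=3.3092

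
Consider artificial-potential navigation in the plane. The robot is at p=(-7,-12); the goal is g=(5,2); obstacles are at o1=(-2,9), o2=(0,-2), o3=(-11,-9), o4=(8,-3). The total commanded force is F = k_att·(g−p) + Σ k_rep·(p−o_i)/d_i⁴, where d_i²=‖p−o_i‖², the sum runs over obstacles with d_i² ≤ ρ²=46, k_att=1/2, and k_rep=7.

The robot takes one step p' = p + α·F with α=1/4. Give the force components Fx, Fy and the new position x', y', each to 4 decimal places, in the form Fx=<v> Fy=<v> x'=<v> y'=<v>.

F_att = 1/2·(g−p) = 1/2·(12,14) = (6.0000,7.0000)
o1: d²=466 > ρ²=46 → inactive
o2: d²=149 > ρ²=46 → inactive
o3: d²=25 ≤ ρ²=46; F_rep = 7·(4,-3)/25² = (0.0448,-0.0336)
o4: d²=306 > ρ²=46 → inactive
F = F_att + ΣF_rep = (6.0448,6.9664)
p' = p + 1/4·F = (-5.4888,-10.2584)

Fx=6.0448 Fy=6.9664 x'=-5.4888 y'=-10.2584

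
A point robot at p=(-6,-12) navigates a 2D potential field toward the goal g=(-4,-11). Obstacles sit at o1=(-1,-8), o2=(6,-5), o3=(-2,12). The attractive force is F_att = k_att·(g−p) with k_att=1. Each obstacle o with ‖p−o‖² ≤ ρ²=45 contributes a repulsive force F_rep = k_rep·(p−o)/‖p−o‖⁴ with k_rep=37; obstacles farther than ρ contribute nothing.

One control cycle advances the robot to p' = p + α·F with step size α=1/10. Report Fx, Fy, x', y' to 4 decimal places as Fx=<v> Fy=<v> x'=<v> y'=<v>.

Fx=1.8899 Fy=0.9120 x'=-5.8110 y'=-11.9088

F_att = 1·(g−p) = 1·(2,1) = (2.0000,1.0000)
o1: d²=41 ≤ ρ²=45; F_rep = 37·(-5,-4)/41² = (-0.1101,-0.0880)
o2: d²=193 > ρ²=45 → inactive
o3: d²=592 > ρ²=45 → inactive
F = F_att + ΣF_rep = (1.8899,0.9120)
p' = p + 1/10·F = (-5.8110,-11.9088)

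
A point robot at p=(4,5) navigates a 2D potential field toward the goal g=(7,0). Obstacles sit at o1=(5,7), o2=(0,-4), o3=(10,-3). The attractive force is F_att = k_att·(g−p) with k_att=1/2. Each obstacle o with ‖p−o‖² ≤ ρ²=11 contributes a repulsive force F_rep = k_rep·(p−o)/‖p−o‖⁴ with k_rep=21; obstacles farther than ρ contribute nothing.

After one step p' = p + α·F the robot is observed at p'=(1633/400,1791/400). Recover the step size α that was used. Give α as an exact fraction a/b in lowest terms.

F_att = 1/2·(g−p) = 1/2·(3,-5) = (1.5000,-2.5000)
o1: d²=5 ≤ ρ²=11; F_rep = 21·(-1,-2)/5² = (-0.8400,-1.6800)
o2: d²=97 > ρ²=11 → inactive
o3: d²=100 > ρ²=11 → inactive
F = F_att + ΣF_rep = (0.6600,-4.1800)
Δp = p'−p = (0.0825,-0.5225); α = Δx/Fx = (33/400) / (33/50) = 1/8
check: Δy/Fy = (-209/400) / (-209/50) = 1/8 ✓

α = 1/8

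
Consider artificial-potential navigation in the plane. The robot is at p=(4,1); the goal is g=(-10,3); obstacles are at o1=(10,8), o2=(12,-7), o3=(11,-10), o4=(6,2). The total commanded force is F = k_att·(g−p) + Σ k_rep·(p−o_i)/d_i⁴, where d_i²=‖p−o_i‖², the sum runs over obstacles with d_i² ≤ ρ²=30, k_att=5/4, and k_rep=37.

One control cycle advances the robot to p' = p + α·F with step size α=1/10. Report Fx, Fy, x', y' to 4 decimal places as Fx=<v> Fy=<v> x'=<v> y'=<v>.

Fx=-20.4600 Fy=1.0200 x'=1.9540 y'=1.1020

F_att = 5/4·(g−p) = 5/4·(-14,2) = (-17.5000,2.5000)
o1: d²=85 > ρ²=30 → inactive
o2: d²=128 > ρ²=30 → inactive
o3: d²=170 > ρ²=30 → inactive
o4: d²=5 ≤ ρ²=30; F_rep = 37·(-2,-1)/5² = (-2.9600,-1.4800)
F = F_att + ΣF_rep = (-20.4600,1.0200)
p' = p + 1/10·F = (1.9540,1.1020)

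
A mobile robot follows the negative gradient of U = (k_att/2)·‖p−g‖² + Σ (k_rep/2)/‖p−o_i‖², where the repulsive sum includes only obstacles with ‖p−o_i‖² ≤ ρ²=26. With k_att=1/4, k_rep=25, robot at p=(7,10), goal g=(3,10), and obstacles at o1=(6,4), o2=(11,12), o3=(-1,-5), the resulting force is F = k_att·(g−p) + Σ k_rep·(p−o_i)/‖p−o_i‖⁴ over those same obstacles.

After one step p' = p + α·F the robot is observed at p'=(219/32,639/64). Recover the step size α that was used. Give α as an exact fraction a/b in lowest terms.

α = 1/8

F_att = 1/4·(g−p) = 1/4·(-4,0) = (-1.0000,0.0000)
o1: d²=37 > ρ²=26 → inactive
o2: d²=20 ≤ ρ²=26; F_rep = 25·(-4,-2)/20² = (-0.2500,-0.1250)
o3: d²=289 > ρ²=26 → inactive
F = F_att + ΣF_rep = (-1.2500,-0.1250)
Δp = p'−p = (-0.1562,-0.0156); α = Δx/Fx = (-5/32) / (-5/4) = 1/8
check: Δy/Fy = (-1/64) / (-1/8) = 1/8 ✓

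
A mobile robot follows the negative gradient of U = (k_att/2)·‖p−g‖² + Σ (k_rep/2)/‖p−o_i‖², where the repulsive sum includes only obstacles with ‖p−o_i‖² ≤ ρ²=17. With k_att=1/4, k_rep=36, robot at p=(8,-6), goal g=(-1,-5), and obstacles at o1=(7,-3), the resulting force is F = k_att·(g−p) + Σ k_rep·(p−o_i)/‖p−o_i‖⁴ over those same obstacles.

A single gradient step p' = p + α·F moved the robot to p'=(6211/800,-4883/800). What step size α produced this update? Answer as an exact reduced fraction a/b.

α = 1/8

F_att = 1/4·(g−p) = 1/4·(-9,1) = (-2.2500,0.2500)
o1: d²=10 ≤ ρ²=17; F_rep = 36·(1,-3)/10² = (0.3600,-1.0800)
F = F_att + ΣF_rep = (-1.8900,-0.8300)
Δp = p'−p = (-0.2362,-0.1037); α = Δx/Fx = (-189/800) / (-189/100) = 1/8
check: Δy/Fy = (-83/800) / (-83/100) = 1/8 ✓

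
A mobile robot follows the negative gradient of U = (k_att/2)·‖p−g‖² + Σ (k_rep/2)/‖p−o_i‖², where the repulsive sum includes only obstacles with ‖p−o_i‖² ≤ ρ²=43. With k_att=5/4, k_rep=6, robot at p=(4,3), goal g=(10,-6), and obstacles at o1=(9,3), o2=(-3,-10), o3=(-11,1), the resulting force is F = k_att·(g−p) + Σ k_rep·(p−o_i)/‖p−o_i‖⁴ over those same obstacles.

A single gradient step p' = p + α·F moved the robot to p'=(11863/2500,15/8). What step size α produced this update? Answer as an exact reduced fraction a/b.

α = 1/10

F_att = 5/4·(g−p) = 5/4·(6,-9) = (7.5000,-11.2500)
o1: d²=25 ≤ ρ²=43; F_rep = 6·(-5,0)/25² = (-0.0480,0.0000)
o2: d²=218 > ρ²=43 → inactive
o3: d²=229 > ρ²=43 → inactive
F = F_att + ΣF_rep = (7.4520,-11.2500)
Δp = p'−p = (0.7452,-1.1250); α = Δx/Fx = (1863/2500) / (1863/250) = 1/10
check: Δy/Fy = (-9/8) / (-45/4) = 1/10 ✓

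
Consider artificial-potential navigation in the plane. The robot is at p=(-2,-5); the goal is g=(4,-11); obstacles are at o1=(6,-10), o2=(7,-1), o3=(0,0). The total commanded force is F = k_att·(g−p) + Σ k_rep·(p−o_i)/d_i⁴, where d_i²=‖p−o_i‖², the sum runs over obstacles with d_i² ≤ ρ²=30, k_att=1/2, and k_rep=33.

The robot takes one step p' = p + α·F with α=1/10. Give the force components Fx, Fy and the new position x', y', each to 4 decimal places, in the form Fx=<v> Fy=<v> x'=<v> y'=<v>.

Fx=2.9215 Fy=-3.1962 x'=-1.7078 y'=-5.3196

F_att = 1/2·(g−p) = 1/2·(6,-6) = (3.0000,-3.0000)
o1: d²=89 > ρ²=30 → inactive
o2: d²=97 > ρ²=30 → inactive
o3: d²=29 ≤ ρ²=30; F_rep = 33·(-2,-5)/29² = (-0.0785,-0.1962)
F = F_att + ΣF_rep = (2.9215,-3.1962)
p' = p + 1/10·F = (-1.7078,-5.3196)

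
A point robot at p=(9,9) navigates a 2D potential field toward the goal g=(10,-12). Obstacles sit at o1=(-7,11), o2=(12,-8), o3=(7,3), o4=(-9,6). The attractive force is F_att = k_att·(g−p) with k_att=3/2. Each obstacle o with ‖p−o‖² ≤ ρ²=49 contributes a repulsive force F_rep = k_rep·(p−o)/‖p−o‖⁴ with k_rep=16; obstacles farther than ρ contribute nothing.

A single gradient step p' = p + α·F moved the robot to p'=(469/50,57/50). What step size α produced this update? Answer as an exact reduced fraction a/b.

α = 1/4

F_att = 3/2·(g−p) = 3/2·(1,-21) = (1.5000,-31.5000)
o1: d²=260 > ρ²=49 → inactive
o2: d²=298 > ρ²=49 → inactive
o3: d²=40 ≤ ρ²=49; F_rep = 16·(2,6)/40² = (0.0200,0.0600)
o4: d²=333 > ρ²=49 → inactive
F = F_att + ΣF_rep = (1.5200,-31.4400)
Δp = p'−p = (0.3800,-7.8600); α = Δx/Fx = (19/50) / (38/25) = 1/4
check: Δy/Fy = (-393/50) / (-786/25) = 1/4 ✓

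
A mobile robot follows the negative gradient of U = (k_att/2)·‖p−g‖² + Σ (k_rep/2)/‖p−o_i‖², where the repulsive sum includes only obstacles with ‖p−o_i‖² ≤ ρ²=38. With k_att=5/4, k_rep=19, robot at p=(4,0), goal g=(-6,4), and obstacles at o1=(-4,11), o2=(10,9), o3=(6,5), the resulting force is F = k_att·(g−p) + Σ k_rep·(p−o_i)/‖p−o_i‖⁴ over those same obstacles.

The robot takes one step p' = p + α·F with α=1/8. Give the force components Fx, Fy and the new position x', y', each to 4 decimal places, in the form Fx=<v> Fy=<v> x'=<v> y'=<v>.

Fx=-12.5452 Fy=4.8870 x'=2.4319 y'=0.6109

F_att = 5/4·(g−p) = 5/4·(-10,4) = (-12.5000,5.0000)
o1: d²=185 > ρ²=38 → inactive
o2: d²=117 > ρ²=38 → inactive
o3: d²=29 ≤ ρ²=38; F_rep = 19·(-2,-5)/29² = (-0.0452,-0.1130)
F = F_att + ΣF_rep = (-12.5452,4.8870)
p' = p + 1/8·F = (2.4319,0.6109)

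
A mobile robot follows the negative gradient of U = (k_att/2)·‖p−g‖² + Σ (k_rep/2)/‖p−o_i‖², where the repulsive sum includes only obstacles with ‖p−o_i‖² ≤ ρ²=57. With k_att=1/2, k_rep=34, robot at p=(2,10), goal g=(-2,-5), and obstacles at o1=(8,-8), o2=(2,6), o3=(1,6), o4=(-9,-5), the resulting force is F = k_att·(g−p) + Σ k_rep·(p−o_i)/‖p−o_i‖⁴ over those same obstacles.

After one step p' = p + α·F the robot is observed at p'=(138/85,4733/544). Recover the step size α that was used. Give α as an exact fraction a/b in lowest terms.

α = 1/5

F_att = 1/2·(g−p) = 1/2·(-4,-15) = (-2.0000,-7.5000)
o1: d²=360 > ρ²=57 → inactive
o2: d²=16 ≤ ρ²=57; F_rep = 34·(0,4)/16² = (0.0000,0.5312)
o3: d²=17 ≤ ρ²=57; F_rep = 34·(1,4)/17² = (0.1176,0.4706)
o4: d²=346 > ρ²=57 → inactive
F = F_att + ΣF_rep = (-1.8824,-6.4982)
Δp = p'−p = (-0.3765,-1.2996); α = Δx/Fx = (-32/85) / (-32/17) = 1/5
check: Δy/Fy = (-707/544) / (-3535/544) = 1/5 ✓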